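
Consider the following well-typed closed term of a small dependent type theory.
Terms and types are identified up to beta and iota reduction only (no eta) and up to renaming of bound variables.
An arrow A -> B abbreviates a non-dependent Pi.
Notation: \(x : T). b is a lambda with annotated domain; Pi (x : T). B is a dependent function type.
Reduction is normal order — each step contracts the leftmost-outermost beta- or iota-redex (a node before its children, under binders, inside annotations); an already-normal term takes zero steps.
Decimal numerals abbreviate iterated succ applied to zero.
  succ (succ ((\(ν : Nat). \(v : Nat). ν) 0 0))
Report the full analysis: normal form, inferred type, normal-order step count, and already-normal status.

resulting normal form:
  2
inferred type:
  Nat
normal-order step count: 2
started in normal form: no
first redex: a beta-redex


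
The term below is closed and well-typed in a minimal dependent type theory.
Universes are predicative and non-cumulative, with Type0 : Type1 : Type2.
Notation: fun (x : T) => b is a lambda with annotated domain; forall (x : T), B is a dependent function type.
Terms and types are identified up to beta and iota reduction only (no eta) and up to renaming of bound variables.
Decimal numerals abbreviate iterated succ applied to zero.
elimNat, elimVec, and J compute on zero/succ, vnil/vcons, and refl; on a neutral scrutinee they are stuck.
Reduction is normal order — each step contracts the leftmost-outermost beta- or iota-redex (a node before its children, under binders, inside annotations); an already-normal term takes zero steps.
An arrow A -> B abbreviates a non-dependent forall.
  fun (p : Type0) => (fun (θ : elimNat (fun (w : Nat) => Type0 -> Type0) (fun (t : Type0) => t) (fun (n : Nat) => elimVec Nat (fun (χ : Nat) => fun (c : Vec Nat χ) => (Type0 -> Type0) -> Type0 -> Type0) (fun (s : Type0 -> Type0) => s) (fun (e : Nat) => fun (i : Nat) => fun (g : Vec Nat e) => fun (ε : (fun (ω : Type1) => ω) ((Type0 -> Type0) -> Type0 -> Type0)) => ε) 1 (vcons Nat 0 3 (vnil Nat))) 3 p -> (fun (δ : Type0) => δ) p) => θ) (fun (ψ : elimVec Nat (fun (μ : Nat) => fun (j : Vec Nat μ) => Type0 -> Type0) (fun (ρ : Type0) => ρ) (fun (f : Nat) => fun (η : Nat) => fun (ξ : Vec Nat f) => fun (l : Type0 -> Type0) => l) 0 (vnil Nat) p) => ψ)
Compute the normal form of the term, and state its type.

reduced normal form:
  fun (p : Type0) => fun (θ : p) => θ
the term's type:
  forall (p : Type0), p -> p


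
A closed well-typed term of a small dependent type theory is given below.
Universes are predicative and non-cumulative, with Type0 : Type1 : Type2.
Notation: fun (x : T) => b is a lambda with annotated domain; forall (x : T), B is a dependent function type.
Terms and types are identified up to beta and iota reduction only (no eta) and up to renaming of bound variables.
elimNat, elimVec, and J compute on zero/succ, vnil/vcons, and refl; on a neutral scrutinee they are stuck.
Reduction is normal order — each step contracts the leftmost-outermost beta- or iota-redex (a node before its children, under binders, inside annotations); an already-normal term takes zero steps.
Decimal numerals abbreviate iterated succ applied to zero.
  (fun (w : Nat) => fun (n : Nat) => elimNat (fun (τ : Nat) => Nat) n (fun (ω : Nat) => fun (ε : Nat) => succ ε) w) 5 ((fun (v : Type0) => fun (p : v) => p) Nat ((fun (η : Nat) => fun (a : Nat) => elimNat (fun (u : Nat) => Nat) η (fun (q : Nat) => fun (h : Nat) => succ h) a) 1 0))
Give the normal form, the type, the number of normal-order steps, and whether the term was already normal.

reduced normal form:
  6
type:
  Nat
normal-order step count: 23
already normal: no
first redex: a beta-redex


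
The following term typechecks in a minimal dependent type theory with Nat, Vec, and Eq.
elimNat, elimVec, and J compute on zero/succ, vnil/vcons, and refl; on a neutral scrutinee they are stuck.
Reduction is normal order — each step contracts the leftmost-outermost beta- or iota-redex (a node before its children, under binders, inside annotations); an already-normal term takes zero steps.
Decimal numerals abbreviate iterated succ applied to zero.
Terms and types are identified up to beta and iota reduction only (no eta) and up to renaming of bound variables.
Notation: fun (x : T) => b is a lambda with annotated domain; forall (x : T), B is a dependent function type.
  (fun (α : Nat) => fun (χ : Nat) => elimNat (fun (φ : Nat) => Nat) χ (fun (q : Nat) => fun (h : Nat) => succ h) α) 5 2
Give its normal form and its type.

resulting normal form:
  7
type:
  Nat


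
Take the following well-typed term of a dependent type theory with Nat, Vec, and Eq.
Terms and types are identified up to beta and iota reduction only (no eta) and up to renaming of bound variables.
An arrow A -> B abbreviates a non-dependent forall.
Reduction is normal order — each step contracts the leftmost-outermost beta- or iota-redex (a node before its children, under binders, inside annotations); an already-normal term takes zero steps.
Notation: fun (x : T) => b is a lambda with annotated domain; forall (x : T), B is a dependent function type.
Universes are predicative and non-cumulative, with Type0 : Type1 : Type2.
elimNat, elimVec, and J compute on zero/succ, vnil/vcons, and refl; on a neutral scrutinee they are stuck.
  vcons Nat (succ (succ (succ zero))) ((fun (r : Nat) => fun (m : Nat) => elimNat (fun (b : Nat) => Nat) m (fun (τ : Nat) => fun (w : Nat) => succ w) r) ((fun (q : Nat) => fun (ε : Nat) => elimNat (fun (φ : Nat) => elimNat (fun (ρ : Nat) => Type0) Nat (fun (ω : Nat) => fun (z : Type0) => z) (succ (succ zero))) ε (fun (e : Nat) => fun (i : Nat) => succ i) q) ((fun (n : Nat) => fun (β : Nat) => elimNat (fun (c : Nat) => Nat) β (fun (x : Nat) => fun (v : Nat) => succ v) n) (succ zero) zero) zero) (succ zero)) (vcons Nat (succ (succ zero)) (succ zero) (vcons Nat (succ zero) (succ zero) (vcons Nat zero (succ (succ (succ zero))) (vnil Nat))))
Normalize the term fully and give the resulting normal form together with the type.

reduced normal form:
  vcons Nat (succ (succ (succ zero))) (succ (succ zero)) (vcons Nat (succ (succ zero)) (succ zero) (vcons Nat (succ zero) (succ zero) (vcons Nat zero (succ (succ (succ zero))) (vnil Nat))))
inferred type:
  Vec Nat (succ (succ (succ (succ zero))))


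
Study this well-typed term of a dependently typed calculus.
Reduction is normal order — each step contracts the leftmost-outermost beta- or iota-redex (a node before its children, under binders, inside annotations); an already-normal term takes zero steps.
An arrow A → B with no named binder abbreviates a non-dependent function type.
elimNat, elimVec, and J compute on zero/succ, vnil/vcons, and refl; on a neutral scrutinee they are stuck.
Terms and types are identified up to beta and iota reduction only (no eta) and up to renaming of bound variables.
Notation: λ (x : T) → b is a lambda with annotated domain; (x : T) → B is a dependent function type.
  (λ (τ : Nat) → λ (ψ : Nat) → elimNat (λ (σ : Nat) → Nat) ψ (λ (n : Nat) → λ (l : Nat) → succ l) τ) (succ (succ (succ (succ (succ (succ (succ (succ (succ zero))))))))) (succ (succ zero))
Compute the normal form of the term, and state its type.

resulting normal form:
  succ (succ (succ (succ (succ (succ (succ (succ (succ (succ (succ zero))))))))))
the term's type:
  Nat


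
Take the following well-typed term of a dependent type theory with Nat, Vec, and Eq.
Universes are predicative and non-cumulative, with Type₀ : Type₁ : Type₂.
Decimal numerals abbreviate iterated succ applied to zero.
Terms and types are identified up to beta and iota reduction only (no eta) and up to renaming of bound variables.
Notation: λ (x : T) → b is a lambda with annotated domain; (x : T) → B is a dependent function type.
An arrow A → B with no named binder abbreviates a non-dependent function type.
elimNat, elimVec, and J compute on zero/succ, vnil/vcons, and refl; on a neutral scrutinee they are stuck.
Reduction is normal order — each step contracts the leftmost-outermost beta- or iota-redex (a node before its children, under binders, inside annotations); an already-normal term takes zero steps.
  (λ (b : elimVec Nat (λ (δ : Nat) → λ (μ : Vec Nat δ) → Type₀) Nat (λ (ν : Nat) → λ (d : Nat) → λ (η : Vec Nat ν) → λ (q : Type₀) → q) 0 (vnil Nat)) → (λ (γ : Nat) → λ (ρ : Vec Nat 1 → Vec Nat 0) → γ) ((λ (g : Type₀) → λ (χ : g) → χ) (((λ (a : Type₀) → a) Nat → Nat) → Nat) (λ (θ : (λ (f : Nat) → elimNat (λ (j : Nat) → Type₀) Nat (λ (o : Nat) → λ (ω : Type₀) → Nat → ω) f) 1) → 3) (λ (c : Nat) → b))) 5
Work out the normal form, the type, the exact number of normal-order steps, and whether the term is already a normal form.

normal form:
  λ (b : Vec Nat 1 → Vec Nat 0) → 3
inferred type:
  (Vec Nat 1 → Vec Nat 0) → Nat
reduction steps (normal order): 5
term was already normal: no
first redex: a beta-redex


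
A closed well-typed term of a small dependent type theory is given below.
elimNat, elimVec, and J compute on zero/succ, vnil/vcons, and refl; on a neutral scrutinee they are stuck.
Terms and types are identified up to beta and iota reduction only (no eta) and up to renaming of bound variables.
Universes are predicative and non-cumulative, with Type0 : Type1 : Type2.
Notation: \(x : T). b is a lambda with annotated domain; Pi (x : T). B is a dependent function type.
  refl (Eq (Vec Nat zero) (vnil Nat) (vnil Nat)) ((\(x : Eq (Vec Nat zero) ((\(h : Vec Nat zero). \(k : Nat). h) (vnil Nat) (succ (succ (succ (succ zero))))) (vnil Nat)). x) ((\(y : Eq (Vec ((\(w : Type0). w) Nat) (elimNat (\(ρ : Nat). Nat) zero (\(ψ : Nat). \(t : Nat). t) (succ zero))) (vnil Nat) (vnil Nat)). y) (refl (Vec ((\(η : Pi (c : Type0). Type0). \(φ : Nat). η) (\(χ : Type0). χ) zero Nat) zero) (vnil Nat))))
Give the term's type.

inferred type:
  Eq (Eq (Vec Nat zero) (vnil Nat) (vnil Nat)) (refl (Vec Nat zero) (vnil Nat)) (refl (Vec Nat zero) (vnil Nat))


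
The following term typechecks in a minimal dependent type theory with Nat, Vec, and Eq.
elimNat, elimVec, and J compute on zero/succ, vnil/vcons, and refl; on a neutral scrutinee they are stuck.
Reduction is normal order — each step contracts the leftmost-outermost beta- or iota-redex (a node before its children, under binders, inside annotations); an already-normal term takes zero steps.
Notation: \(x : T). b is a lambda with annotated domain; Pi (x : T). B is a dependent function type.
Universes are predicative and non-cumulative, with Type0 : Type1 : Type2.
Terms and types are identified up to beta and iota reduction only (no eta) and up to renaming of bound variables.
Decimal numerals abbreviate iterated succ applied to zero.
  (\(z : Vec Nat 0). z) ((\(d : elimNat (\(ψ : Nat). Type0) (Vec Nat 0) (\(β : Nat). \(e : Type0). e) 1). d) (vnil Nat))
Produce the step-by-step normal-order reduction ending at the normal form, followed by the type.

reduction (normal order):
  (\(z : Vec Nat 0). z) ((\(d : elimNat (\(ψ : Nat). Type0) (Vec Nat 0) (\(β : Nat). \(e : Type0). e) 1). d) (vnil Nat))
  ~> (\(z : elimNat (\(d : Nat). Type0) (Vec Nat 0) (\(ψ : Nat). \(β : Type0). β) 1). z) (vnil Nat)
  ~> vnil Nat
the term's type:
  Vec Nat 0


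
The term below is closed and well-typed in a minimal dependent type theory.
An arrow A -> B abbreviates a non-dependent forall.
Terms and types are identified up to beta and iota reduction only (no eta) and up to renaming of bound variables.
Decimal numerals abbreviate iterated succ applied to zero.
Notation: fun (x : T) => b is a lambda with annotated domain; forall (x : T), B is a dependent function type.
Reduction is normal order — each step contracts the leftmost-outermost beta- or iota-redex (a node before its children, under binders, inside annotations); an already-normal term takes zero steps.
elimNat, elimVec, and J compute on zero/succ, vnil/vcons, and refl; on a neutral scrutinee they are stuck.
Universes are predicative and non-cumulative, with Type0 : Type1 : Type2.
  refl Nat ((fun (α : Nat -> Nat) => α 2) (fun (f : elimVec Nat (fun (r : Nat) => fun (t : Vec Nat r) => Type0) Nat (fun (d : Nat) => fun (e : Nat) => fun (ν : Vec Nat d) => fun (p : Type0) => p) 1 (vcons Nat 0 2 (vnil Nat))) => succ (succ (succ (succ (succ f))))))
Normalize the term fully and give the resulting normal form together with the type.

reduced normal form:
  refl Nat 7
inferred type:
  Eq Nat 7 7


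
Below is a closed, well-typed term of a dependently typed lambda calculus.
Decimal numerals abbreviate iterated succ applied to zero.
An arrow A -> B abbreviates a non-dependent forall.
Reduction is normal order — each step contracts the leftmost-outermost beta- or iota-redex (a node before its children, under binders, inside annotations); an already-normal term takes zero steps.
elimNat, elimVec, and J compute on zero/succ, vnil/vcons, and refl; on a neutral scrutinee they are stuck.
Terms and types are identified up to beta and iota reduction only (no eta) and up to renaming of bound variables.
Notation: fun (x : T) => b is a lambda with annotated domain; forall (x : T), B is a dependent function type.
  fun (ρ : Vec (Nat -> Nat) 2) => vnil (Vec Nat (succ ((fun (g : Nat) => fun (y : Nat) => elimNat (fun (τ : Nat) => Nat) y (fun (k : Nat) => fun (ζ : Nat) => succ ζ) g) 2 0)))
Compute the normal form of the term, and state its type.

normal form:
  fun (ρ : Vec (Nat -> Nat) 2) => vnil (Vec Nat 3)
inferred type:
  Vec (Nat -> Nat) 2 -> Vec (Vec Nat 3) 0
observation: contracting a beta-redex first, the term normalizes in 9 steps.


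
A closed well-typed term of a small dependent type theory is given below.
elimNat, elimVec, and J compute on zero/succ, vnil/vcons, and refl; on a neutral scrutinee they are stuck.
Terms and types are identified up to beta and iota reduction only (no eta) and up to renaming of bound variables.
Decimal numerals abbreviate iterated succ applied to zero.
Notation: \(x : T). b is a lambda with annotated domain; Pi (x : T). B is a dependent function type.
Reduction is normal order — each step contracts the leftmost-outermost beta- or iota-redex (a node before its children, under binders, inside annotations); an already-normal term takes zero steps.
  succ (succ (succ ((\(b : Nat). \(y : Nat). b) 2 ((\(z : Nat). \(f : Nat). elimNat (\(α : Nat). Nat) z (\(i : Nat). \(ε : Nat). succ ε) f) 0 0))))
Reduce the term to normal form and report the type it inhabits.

reduced normal form:
  5
type:
  Nat
observation: the term reaches its normal form after 2 normal-order steps.


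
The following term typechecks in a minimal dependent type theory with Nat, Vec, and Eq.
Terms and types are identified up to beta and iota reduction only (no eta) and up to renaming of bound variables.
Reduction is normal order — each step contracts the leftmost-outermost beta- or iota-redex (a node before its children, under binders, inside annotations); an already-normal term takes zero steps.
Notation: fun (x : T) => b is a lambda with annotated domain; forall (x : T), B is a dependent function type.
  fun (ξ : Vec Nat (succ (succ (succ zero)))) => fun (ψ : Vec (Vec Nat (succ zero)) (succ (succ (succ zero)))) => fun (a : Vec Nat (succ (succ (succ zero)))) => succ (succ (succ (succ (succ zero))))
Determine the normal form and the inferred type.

normal form:
  fun (ξ : Vec Nat (succ (succ (succ zero)))) => fun (ψ : Vec (Vec Nat (succ zero)) (succ (succ (succ zero)))) => fun (a : Vec Nat (succ (succ (succ zero)))) => succ (succ (succ (succ (succ zero))))
type:
  forall (ξ : Vec Nat (succ (succ (succ zero)))), forall (ψ : Vec (Vec Nat (succ zero)) (succ (succ (succ zero)))), forall (a : Vec Nat (succ (succ (succ zero)))), Nat
observation: no redex remains anywhere in the term; it is its own normal form.


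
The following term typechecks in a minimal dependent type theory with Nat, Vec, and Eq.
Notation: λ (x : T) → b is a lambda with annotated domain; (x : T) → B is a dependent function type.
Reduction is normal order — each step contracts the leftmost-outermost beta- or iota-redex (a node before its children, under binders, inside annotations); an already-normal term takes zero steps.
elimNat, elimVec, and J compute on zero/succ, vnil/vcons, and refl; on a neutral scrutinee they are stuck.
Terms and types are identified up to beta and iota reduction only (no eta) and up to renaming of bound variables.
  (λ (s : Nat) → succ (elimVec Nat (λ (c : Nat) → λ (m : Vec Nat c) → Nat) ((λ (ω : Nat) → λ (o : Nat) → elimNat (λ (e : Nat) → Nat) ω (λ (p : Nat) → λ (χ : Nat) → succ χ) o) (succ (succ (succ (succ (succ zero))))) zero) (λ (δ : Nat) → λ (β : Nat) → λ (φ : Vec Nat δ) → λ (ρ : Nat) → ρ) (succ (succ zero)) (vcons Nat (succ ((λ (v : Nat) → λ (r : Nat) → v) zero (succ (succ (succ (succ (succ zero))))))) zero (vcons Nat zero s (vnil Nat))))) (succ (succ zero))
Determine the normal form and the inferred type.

reduced normal form:
  succ (succ (succ (succ (succ (succ zero)))))
inferred type:
  Nat


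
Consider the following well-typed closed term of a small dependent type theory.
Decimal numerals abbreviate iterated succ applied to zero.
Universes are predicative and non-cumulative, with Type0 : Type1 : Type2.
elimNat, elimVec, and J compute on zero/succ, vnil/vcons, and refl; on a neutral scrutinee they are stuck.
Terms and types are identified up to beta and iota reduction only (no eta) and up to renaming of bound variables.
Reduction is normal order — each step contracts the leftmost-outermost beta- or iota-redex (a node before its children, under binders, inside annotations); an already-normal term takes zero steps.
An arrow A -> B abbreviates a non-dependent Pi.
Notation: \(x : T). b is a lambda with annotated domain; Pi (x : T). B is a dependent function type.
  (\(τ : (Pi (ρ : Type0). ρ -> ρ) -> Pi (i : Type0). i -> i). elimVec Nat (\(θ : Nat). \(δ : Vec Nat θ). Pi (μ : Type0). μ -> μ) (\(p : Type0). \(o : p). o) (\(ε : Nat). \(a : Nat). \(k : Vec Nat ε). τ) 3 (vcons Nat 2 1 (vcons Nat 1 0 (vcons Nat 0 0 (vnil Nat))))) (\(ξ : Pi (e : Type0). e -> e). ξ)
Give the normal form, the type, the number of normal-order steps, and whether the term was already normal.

normal form:
  \(τ : Type0). \(ρ : τ). ρ
inferred type:
  Pi (τ : Type0). τ -> τ
normal-order step count: 17
already normal: no
first contracted redex: a beta-redex


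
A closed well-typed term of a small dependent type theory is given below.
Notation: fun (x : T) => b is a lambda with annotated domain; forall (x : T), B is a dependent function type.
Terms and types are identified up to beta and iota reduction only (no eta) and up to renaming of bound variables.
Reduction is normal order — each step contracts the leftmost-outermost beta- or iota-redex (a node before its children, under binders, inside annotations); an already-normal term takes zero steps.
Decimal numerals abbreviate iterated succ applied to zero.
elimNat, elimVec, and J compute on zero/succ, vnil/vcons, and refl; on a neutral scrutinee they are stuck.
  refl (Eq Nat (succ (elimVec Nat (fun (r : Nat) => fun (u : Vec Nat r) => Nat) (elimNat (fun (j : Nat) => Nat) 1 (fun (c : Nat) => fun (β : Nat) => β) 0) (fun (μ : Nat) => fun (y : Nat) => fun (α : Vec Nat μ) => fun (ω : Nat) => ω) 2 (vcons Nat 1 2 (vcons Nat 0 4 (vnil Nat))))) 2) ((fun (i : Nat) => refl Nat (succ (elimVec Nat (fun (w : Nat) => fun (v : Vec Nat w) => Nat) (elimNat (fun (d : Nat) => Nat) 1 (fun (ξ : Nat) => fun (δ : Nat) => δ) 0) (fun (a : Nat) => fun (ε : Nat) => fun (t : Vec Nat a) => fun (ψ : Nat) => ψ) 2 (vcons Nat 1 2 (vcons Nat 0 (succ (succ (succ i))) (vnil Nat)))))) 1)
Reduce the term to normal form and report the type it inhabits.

resulting normal form:
  refl (Eq Nat 2 2) (refl Nat 2)
type:
  Eq (Eq Nat 2 2) (refl Nat 2) (refl Nat 2)
observation: normalization takes exactly 25 steps under the normal-order strategy.


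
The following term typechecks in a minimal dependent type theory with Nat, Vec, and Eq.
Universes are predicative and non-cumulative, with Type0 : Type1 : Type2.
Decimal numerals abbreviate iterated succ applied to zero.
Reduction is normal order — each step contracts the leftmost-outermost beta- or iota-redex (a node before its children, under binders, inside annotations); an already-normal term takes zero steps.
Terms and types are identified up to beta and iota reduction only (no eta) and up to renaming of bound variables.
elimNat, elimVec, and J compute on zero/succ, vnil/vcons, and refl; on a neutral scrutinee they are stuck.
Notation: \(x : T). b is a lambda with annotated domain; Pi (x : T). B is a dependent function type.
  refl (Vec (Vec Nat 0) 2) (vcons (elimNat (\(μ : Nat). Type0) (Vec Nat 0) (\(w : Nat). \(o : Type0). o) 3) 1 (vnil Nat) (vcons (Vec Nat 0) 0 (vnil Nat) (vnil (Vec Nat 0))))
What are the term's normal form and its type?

reduced normal form:
  refl (Vec (Vec Nat 0) 2) (vcons (Vec Nat 0) 1 (vnil Nat) (vcons (Vec Nat 0) 0 (vnil Nat) (vnil (Vec Nat 0))))
inferred type:
  Eq (Vec (Vec Nat 0) 2) (vcons (Vec Nat 0) 1 (vnil Nat) (vcons (Vec Nat 0) 0 (vnil Nat) (vnil (Vec Nat 0)))) (vcons (Vec Nat 0) 1 (vnil Nat) (vcons (Vec Nat 0) 0 (vnil Nat) (vnil (Vec Nat 0))))


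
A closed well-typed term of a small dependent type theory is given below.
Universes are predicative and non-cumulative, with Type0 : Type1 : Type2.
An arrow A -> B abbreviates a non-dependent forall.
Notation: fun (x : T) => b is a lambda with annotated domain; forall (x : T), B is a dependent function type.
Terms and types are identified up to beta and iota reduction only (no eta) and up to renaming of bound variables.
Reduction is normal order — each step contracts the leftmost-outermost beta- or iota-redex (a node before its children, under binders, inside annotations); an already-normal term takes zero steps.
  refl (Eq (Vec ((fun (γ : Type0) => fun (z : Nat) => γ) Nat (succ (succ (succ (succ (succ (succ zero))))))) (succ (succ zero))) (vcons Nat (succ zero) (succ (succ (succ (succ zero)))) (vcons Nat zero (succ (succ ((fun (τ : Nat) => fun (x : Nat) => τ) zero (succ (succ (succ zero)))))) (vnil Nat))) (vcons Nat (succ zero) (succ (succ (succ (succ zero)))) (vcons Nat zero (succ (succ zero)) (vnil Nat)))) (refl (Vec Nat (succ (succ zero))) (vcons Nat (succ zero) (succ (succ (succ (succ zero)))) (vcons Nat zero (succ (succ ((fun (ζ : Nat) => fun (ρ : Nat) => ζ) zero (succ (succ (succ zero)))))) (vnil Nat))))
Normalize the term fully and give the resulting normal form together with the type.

resulting normal form:
  refl (Eq (Vec Nat (succ (succ zero))) (vcons Nat (succ zero) (succ (succ (succ (succ zero)))) (vcons Nat zero (succ (succ zero)) (vnil Nat))) (vcons Nat (succ zero) (succ (succ (succ (succ zero)))) (vcons Nat zero (succ (succ zero)) (vnil Nat)))) (refl (Vec Nat (succ (succ zero))) (vcons Nat (succ zero) (succ (succ (succ (succ zero)))) (vcons Nat zero (succ (succ zero)) (vnil Nat))))
inferred type:
  Eq (Eq (Vec Nat (succ (succ zero))) (vcons Nat (succ zero) (succ (succ (succ (succ zero)))) (vcons Nat zero (succ (succ zero)) (vnil Nat))) (vcons Nat (succ zero) (succ (succ (succ (succ zero)))) (vcons Nat zero (succ (succ zero)) (vnil Nat)))) (refl (Vec Nat (succ (succ zero))) (vcons Nat (succ zero) (succ (succ (succ (succ zero)))) (vcons Nat zero (succ (succ zero)) (vnil Nat)))) (refl (Vec Nat (succ (succ zero))) (vcons Nat (succ zero) (succ (succ (succ (succ zero)))) (vcons Nat zero (succ (succ zero)) (vnil Nat))))
observation: normalization takes exactly 6 steps under the normal-order strategy.


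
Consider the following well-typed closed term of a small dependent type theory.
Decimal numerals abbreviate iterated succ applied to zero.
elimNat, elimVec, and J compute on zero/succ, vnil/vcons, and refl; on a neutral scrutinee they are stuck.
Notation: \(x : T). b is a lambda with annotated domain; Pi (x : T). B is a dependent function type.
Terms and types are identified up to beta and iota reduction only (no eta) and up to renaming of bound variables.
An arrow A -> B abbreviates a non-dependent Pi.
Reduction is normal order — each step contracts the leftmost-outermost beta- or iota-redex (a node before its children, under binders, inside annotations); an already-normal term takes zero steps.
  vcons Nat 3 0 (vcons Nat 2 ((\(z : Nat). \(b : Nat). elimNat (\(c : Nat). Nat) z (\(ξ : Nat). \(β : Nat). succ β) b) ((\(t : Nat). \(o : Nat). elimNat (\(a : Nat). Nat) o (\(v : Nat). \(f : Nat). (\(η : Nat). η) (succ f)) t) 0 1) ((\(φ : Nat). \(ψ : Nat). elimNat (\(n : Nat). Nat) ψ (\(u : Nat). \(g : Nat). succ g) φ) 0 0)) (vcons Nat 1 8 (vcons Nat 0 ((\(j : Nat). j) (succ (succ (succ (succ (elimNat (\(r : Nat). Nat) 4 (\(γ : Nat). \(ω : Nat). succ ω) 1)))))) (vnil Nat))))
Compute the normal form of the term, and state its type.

reduced normal form:
  vcons Nat 3 0 (vcons Nat 2 1 (vcons Nat 1 8 (vcons Nat 0 9 (vnil Nat))))
type:
  Vec Nat 4
observation: the leftmost-outermost redex is a beta-redex, and normalization takes 14 steps.


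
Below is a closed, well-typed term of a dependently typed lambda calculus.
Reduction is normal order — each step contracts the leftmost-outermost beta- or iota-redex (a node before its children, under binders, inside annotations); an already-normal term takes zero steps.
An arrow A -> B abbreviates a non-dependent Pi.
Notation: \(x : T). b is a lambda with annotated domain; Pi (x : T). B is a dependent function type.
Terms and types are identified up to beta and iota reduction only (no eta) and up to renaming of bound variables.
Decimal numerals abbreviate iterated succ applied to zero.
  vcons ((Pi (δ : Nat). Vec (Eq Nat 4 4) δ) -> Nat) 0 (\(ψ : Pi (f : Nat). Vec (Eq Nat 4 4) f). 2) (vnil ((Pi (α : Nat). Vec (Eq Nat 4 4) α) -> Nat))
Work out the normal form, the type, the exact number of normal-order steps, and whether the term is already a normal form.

reduced normal form:
  vcons ((Pi (δ : Nat). Vec (Eq Nat 4 4) δ) -> Nat) 0 (\(ψ : Pi (f : Nat). Vec (Eq Nat 4 4) f). 2) (vnil ((Pi (α : Nat). Vec (Eq Nat 4 4) α) -> Nat))
type:
  Vec ((Pi (δ : Nat). Vec (Eq Nat 4 4) δ) -> Nat) 1
reduction steps (normal order): 0
started in normal form: yes


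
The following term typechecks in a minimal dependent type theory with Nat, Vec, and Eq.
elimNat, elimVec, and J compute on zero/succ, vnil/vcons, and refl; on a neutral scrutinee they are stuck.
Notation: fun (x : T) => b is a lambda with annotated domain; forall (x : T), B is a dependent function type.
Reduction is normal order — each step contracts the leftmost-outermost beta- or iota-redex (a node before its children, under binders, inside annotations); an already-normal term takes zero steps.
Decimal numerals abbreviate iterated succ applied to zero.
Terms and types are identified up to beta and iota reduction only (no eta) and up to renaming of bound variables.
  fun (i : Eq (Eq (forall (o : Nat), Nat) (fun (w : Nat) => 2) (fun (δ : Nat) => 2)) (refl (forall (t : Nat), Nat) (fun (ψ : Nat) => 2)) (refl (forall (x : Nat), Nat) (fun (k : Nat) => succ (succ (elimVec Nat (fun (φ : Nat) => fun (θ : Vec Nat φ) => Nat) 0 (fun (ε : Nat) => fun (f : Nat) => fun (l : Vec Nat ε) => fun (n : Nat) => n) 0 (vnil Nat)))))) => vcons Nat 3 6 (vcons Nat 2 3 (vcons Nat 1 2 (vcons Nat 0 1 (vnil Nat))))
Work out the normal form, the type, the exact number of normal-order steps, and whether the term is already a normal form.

reduced normal form:
  fun (i : Eq (Eq (forall (o : Nat), Nat) (fun (w : Nat) => 2) (fun (δ : Nat) => 2)) (refl (forall (t : Nat), Nat) (fun (ψ : Nat) => 2)) (refl (forall (x : Nat), Nat) (fun (k : Nat) => 2))) => vcons Nat 3 6 (vcons Nat 2 3 (vcons Nat 1 2 (vcons Nat 0 1 (vnil Nat))))
inferred type:
  forall (i : Eq (Eq (forall (o : Nat), Nat) (fun (w : Nat) => 2) (fun (δ : Nat) => 2)) (refl (forall (t : Nat), Nat) (fun (ψ : Nat) => 2)) (refl (forall (x : Nat), Nat) (fun (k : Nat) => 2))), Vec Nat 4
reduction steps (normal order): 1
already normal: no
first redex: an elimVec iota-redex


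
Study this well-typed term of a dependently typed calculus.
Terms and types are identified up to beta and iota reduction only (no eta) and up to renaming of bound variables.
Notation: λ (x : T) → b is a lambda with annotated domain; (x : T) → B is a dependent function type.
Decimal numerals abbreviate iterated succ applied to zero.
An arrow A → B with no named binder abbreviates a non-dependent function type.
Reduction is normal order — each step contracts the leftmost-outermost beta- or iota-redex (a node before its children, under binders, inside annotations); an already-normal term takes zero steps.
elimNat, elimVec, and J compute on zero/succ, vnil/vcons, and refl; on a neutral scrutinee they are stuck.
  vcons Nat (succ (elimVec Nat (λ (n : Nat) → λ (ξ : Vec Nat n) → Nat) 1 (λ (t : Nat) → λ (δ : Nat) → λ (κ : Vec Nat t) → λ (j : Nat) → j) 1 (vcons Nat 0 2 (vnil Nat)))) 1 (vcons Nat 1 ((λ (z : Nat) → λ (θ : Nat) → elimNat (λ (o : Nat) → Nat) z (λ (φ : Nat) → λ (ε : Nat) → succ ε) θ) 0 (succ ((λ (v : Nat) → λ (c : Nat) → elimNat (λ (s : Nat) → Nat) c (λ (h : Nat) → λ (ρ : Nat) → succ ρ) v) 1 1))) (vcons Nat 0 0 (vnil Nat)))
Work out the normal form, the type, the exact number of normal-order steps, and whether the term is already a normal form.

normal form:
  vcons Nat 2 1 (vcons Nat 1 3 (vcons Nat 0 0 (vnil Nat)))
inferred type:
  Vec Nat 3
steps to reach normal form (normal order): 24
started in normal form: no
first contracted redex: an elimVec iota-redex


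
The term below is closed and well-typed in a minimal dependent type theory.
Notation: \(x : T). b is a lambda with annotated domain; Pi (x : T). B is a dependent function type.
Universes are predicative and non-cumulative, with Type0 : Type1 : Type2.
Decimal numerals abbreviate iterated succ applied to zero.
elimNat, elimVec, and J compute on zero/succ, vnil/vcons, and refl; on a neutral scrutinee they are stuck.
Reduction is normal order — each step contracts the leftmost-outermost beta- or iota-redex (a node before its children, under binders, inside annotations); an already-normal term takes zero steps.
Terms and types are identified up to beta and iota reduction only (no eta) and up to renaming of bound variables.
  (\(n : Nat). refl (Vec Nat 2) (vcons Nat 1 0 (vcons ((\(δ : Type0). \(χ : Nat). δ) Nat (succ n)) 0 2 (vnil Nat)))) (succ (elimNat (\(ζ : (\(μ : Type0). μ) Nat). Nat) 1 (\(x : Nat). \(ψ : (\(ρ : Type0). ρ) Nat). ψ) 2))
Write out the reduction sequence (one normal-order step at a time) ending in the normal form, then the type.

normal-order reduction sequence:
  (\(n : Nat). refl (Vec Nat 2) (vcons Nat 1 0 (vcons ((\(δ : Type0). \(χ : Nat). δ) Nat (succ n)) 0 2 (vnil Nat)))) (succ (elimNat (\(ζ : (\(μ : Type0). μ) Nat). Nat) 1 (\(x : Nat). \(ψ : (\(ρ : Type0). ρ) Nat). ψ) 2))
  ~> refl (Vec Nat 2) (vcons Nat 1 0 (vcons ((\(n : Type0). \(δ : Nat). n) Nat (succ (succ (elimNat (\(χ : (\(ζ : Type0). ζ) Nat). Nat) 1 (\(μ : Nat). \(x : (\(ψ : Type0). ψ) Nat). x) 2)))) 0 2 (vnil Nat)))
  ~> refl (Vec Nat 2) (vcons Nat 1 0 (vcons ((\(n : Nat). Nat) (succ (succ (elimNat (\(δ : (\(χ : Type0). χ) Nat). Nat) 1 (\(ζ : Nat). \(μ : (\(x : Type0). x) Nat). μ) 2)))) 0 2 (vnil Nat)))
  ~> refl (Vec Nat 2) (vcons Nat 1 0 (vcons Nat 0 2 (vnil Nat)))
the term's type:
  Eq (Vec Nat 2) (vcons Nat 1 0 (vcons Nat 0 2 (vnil Nat))) (vcons Nat 1 0 (vcons Nat 0 2 (vnil Nat)))


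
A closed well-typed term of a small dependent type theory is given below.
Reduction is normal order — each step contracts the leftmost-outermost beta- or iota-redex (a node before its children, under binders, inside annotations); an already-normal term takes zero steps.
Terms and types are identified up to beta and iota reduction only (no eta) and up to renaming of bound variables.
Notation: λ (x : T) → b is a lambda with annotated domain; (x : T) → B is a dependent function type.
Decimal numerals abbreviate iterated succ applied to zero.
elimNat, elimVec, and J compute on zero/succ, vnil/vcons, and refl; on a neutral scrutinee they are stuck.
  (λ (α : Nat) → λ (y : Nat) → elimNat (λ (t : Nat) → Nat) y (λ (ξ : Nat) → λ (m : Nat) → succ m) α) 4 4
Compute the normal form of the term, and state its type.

reduced normal form:
  8
the term's type:
  Nat
observation: 15 normal-order steps separate the term from its normal form.


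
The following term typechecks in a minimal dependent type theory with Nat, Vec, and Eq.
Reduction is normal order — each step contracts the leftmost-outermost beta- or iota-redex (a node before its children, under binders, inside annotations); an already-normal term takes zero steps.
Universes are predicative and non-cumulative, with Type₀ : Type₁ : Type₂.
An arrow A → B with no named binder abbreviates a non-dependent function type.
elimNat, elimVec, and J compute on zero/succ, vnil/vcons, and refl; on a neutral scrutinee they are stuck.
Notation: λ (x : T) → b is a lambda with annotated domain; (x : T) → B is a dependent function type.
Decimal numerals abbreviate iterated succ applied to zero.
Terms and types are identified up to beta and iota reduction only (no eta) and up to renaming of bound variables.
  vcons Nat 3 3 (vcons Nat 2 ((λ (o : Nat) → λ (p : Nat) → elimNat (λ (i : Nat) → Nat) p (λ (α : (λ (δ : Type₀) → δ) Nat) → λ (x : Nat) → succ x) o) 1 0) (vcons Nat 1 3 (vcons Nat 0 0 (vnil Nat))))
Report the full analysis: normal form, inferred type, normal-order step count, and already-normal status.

normal form:
  vcons Nat 3 3 (vcons Nat 2 1 (vcons Nat 1 3 (vcons Nat 0 0 (vnil Nat))))
type:
  Vec Nat 4
reduction steps (normal order): 6
term was already normal: no
first redex: a beta-redex


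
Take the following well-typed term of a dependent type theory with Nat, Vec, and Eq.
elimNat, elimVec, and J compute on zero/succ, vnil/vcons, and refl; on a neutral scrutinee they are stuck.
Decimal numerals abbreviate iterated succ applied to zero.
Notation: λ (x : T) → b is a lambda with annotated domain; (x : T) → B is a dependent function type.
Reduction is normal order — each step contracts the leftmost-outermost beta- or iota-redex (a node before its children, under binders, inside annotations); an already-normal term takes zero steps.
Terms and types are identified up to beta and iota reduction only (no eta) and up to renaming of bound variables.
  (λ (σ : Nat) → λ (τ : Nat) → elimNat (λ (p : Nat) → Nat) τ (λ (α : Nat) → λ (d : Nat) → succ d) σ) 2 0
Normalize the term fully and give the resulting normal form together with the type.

normal form:
  2
inferred type:
  Nat
observation: reduction starts at a beta-redex, and 9 normal-order steps reach the normal form.


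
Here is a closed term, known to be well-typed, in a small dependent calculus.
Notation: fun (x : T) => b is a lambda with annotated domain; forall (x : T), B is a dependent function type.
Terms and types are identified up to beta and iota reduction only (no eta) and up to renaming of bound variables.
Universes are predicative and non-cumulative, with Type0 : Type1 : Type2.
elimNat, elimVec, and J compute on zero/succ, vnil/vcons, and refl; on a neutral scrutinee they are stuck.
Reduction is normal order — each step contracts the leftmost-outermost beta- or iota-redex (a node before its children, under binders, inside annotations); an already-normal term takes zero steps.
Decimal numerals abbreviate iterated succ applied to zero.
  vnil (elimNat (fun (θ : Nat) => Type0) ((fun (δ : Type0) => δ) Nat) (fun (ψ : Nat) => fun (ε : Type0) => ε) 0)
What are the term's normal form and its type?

reduced normal form:
  vnil Nat
type:
  Vec Nat 0
observation: normalization takes exactly 2 steps under the normal-order strategy.


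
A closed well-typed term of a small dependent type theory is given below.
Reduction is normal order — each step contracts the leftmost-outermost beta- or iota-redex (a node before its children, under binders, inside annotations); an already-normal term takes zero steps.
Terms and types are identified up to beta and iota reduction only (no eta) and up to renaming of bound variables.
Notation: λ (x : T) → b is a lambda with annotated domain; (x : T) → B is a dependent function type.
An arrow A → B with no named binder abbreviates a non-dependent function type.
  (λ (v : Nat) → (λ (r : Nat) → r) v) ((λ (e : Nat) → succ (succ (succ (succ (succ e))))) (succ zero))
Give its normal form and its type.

reduced normal form:
  succ (succ (succ (succ (succ (succ zero)))))
inferred type:
  Nat


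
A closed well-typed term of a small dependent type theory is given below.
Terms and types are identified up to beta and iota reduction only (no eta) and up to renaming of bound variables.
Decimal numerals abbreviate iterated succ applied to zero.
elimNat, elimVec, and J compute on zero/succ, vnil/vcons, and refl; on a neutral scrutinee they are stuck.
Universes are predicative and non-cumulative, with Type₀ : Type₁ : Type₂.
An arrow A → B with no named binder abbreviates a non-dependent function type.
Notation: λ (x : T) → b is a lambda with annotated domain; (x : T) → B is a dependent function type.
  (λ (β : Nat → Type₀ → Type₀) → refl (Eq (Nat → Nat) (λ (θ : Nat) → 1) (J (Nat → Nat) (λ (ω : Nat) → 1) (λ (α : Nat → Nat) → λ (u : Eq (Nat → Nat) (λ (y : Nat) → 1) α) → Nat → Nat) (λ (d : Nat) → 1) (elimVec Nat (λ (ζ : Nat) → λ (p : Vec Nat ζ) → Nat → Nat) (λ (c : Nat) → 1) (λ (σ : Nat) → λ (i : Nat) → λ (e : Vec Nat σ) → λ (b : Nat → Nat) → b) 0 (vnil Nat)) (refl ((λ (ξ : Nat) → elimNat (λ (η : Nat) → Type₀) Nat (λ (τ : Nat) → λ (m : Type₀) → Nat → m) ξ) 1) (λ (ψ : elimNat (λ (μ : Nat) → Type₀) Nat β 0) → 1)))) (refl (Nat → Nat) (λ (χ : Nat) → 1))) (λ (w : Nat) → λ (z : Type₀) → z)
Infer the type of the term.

inferred type:
  Eq (Eq (Nat → Nat) (λ (β : Nat) → 1) (λ (θ : Nat) → 1)) (refl (Nat → Nat) (λ (ω : Nat) → 1)) (refl (Nat → Nat) (λ (α : Nat) → 1))


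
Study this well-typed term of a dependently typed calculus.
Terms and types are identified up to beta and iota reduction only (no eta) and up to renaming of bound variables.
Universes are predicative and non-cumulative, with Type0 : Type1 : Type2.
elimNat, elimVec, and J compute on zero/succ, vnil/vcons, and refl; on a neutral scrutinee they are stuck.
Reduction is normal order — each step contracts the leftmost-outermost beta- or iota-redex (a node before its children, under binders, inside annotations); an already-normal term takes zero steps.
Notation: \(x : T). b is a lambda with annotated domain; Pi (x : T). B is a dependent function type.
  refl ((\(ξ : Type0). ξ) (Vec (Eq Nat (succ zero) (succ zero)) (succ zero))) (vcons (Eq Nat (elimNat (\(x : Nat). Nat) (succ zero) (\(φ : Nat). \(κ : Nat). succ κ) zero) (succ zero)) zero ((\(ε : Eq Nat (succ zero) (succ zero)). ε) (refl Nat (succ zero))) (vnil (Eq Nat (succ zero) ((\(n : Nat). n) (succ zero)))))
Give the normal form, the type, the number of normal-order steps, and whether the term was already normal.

reduced normal form:
  refl (Vec (Eq Nat (succ zero) (succ zero)) (succ zero)) (vcons (Eq Nat (succ zero) (succ zero)) zero (refl Nat (succ zero)) (vnil (Eq Nat (succ zero) (succ zero))))
inferred type:
  Eq (Vec (Eq Nat (succ zero) (succ zero)) (succ zero)) (vcons (Eq Nat (succ zero) (succ zero)) zero (refl Nat (succ zero)) (vnil (Eq Nat (succ zero) (succ zero)))) (vcons (Eq Nat (succ zero) (succ zero)) zero (refl Nat (succ zero)) (vnil (Eq Nat (succ zero) (succ zero))))
steps to reach normal form (normal order): 4
started in normal form: no
first contracted redex: a beta-redex


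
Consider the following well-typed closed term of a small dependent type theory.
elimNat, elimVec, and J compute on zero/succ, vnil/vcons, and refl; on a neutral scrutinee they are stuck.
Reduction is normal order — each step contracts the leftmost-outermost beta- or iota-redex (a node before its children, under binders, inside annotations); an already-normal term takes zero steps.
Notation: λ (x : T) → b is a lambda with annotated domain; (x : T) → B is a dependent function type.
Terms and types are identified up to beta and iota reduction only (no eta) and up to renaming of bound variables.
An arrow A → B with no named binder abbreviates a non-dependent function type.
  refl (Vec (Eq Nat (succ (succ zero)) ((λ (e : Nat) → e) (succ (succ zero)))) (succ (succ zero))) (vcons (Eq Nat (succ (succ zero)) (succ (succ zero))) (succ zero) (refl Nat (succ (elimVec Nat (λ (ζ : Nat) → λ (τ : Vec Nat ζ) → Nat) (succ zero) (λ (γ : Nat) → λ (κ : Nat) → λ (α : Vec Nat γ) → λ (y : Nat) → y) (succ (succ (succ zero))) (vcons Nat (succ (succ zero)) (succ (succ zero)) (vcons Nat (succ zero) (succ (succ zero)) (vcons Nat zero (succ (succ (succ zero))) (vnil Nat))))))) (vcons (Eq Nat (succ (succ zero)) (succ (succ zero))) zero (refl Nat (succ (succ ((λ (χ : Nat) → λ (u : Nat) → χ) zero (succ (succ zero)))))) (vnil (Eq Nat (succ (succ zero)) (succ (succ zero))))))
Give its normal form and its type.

normal form:
  refl (Vec (Eq Nat (succ (succ zero)) (succ (succ zero))) (succ (succ zero))) (vcons (Eq Nat (succ (succ zero)) (succ (succ zero))) (succ zero) (refl Nat (succ (succ zero))) (vcons (Eq Nat (succ (succ zero)) (succ (succ zero))) zero (refl Nat (succ (succ zero))) (vnil (Eq Nat (succ (succ zero)) (succ (succ zero))))))
type:
  Eq (Vec (Eq Nat (succ (succ zero)) (succ (succ zero))) (succ (succ zero))) (vcons (Eq Nat (succ (succ zero)) (succ (succ zero))) (succ zero) (refl Nat (succ (succ zero))) (vcons (Eq Nat (succ (succ zero)) (succ (succ zero))) zero (refl Nat (succ (succ zero))) (vnil (Eq Nat (succ (succ zero)) (succ (succ zero)))))) (vcons (Eq Nat (succ (succ zero)) (succ (succ zero))) (succ zero) (refl Nat (succ (succ zero))) (vcons (Eq Nat (succ (succ zero)) (succ (succ zero))) zero (refl Nat (succ (succ zero))) (vnil (Eq Nat (succ (succ zero)) (succ (succ zero))))))
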